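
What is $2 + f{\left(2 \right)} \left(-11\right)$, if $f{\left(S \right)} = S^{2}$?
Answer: $-42$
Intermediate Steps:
$2 + f{\left(2 \right)} \left(-11\right) = 2 + 2^{2} \left(-11\right) = 2 + 4 \left(-11\right) = 2 - 44 = -42$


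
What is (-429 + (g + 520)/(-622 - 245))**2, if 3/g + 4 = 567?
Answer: 43972694247875584/238262110641 ≈ 1.8456e+5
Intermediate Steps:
g = 3/563 (g = 3/(-4 + 567) = 3/563 ≈ 0.0053286)
(-429 + (g + 520)/(-622 - 245))**2 = (-429 + (3/563 + 520)/(-622 - 245))**2 = (-429 + (292763/563)/(-867))**2 = (-429 + (292763/563)*(-1/867))**2 = (-429 - 292763/488121)**2 = (-209696672/488121)**2 = 43972694247875584/238262110641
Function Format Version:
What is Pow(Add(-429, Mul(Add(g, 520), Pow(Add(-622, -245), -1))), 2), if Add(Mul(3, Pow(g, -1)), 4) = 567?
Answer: Rational(43972694247875584, 238262110641) ≈ 1.8456e+5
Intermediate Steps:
g = Rational(3, 563) (g = Mul(3, Pow(Add(-4, 567), -1)) = Mul(3, Pow(563, -1)) = Mul(3, Rational(1, 563)) = Rational(3, 563) ≈ 0.0053286)
Pow(Add(-429, Mul(Add(g, 520), Pow(Add(-622, -245), -1))), 2) = Pow(Add(-429, Mul(Add(Rational(3, 563), 520), Pow(Add(-622, -245), -1))), 2) = Pow(Add(-429, Mul(Rational(292763, 563), Pow(-867, -1))), 2) = Pow(Add(-429, Mul(Rational(292763, 563), Rational(-1, 867))), 2) = Pow(Add(-429, Rational(-292763, 488121)), 2) = Pow(Rational(-209696672, 488121), 2) = Rational(43972694247875584, 238262110641)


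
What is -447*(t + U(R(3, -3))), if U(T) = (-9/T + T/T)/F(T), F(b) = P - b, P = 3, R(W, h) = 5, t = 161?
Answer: -360729/5 ≈ -72146.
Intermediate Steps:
F(b) = 3 - b
U(T) = (1 - 9/T)/(3 - T) (U(T) = (-9/T + T/T)/(3 - T) = (-9/T + 1)/(3 - T) = (1 - 9/T)/(3 - T))
-447*(t + U(R(3, -3))) = -447*(161 + (9 - 1*5)/(5*(-3 + 5))) = -447*(161 + (⅕)*(9 - 5)/2) = -447*(161 + (⅕)*(½)*4) = -447*(161 + ⅖) = -447*807/5 = -360729/5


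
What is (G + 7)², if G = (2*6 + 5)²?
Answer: 87616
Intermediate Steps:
G = 289 (G = (12 + 5)² = 17² = 289)
(G + 7)² = (289 + 7)² = 296² = 87616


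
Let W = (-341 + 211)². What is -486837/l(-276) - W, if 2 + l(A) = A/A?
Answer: 469937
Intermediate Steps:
l(A) = -1 (l(A) = -2 + A/A = -2 + 1 = -1)
W = 16900 (W = (-130)² = 16900)
-486837/l(-276) - W = -486837/(-1) - 1*16900 = -486837*(-1) - 16900 = 486837 - 16900 = 469937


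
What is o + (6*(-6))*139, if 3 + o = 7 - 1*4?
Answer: -5004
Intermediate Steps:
o = 0 (o = -3 + (7 - 1*4) = -3 + (7 - 4) = -3 + 3 = 0)
o + (6*(-6))*139 = 0 + (6*(-6))*139 = 0 - 36*139 = 0 - 5004 = -5004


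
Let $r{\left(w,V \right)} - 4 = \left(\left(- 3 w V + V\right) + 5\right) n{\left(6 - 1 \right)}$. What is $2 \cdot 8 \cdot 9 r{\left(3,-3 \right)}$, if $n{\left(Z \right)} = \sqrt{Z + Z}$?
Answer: $576 + 4176 \sqrt{10} \approx 13782.0$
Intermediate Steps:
$n{\left(Z \right)} = \sqrt{2} \sqrt{Z}$ ($n{\left(Z \right)} = \sqrt{2 Z} = \sqrt{2} \sqrt{Z}$)
$r{\left(w,V \right)} = 4 + \sqrt{10} \left(5 + V - 3 V w\right)$ ($r{\left(w,V \right)} = 4 + \left(\left(- 3 w V + V\right) + 5\right) \sqrt{2} \sqrt{6 - 1} = 4 + \left(\left(- 3 V w + V\right) + 5\right) \sqrt{2} \sqrt{5} = 4 + \left(\left(V - 3 V w\right) + 5\right) \sqrt{10} = 4 + \left(5 + V - 3 V w\right) \sqrt{10} = 4 + \sqrt{10} \left(5 + V - 3 V w\right)$)
$2 \cdot 8 \cdot 9 r{\left(3,-3 \right)} = 2 \cdot 8 \cdot 9 \left(4 + 5 \sqrt{10} - 3 \sqrt{10} - \left(-9\right) 3 \sqrt{10}\right) = 16 \cdot 9 \left(4 + 5 \sqrt{10} - 3 \sqrt{10} + 27 \sqrt{10}\right) = 144 \left(4 + 29 \sqrt{10}\right) = 576 + 4176 \sqrt{10}$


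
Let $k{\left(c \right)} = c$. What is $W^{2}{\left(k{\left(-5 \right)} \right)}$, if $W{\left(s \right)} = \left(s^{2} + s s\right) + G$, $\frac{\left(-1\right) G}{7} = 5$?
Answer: $225$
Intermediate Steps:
$G = -35$ ($G = \left(-7\right) 5 = -35$)
$W{\left(s \right)} = -35 + 2 s^{2}$ ($W{\left(s \right)} = \left(s^{2} + s s\right) - 35 = \left(s^{2} + s^{2}\right) - 35 = 2 s^{2} - 35 = -35 + 2 s^{2}$)
$W^{2}{\left(k{\left(-5 \right)} \right)} = \left(-35 + 2 \left(-5\right)^{2}\right)^{2} = \left(-35 + 2 \cdot 25\right)^{2} = \left(-35 + 50\right)^{2} = 15^{2} = 225$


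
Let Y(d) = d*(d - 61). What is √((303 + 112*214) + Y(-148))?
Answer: √55203 ≈ 234.95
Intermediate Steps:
Y(d) = d*(-61 + d)
√((303 + 112*214) + Y(-148)) = √((303 + 112*214) - 148*(-61 - 148)) = √((303 + 23968) - 148*(-209)) = √(24271 + 30932) = √55203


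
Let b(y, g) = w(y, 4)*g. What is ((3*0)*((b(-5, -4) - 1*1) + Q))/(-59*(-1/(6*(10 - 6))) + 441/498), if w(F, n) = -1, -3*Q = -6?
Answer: 0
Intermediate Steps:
Q = 2 (Q = -⅓*(-6) = 2)
b(y, g) = -g
((3*0)*((b(-5, -4) - 1*1) + Q))/(-59*(-1/(6*(10 - 6))) + 441/498) = ((3*0)*((-1*(-4) - 1*1) + 2))/(-59*(-1/(6*(10 - 6))) + 441/498) = (0*((4 - 1) + 2))/(-59/(4*(-6)) + 441*(1/498)) = (0*(3 + 2))/(-59/(-24) + 147/166) = (0*5)/(-59*(-1/24) + 147/166) = 0/(59/24 + 147/166) = 0/(6661/1992) = 0*(1992/6661) = 0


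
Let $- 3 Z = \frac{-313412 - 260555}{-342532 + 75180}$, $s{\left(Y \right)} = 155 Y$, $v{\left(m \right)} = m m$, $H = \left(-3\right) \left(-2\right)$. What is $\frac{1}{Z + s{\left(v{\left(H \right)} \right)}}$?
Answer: $\frac{802056}{4474898513} \approx 0.00017923$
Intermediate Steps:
$H = 6$
$v{\left(m \right)} = m^{2}$
$Z = - \frac{573967}{802056}$ ($Z = - \frac{\left(-313412 - 260555\right) \frac{1}{-342532 + 75180}}{3} = - \frac{\left(-573967\right) \frac{1}{-267352}}{3} = - \frac{\left(-573967\right) \left(- \frac{1}{267352}\right)}{3} = \left(- \frac{1}{3}\right) \frac{573967}{267352} = - \frac{573967}{802056} \approx -0.71562$)
$\frac{1}{Z + s{\left(v{\left(H \right)} \right)}} = \frac{1}{- \frac{573967}{802056} + 155 \cdot 6^{2}} = \frac{1}{- \frac{573967}{802056} + 155 \cdot 36} = \frac{1}{- \frac{573967}{802056} + 5580} = \frac{1}{\frac{4474898513}{802056}} = \frac{802056}{4474898513}$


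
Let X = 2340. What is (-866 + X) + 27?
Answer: 1501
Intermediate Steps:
(-866 + X) + 27 = (-866 + 2340) + 27 = 1474 + 27 = 1501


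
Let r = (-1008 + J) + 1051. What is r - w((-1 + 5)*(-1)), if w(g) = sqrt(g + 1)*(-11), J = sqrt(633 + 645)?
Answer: 43 + 3*sqrt(142) + 11*I*sqrt(3) ≈ 78.749 + 19.053*I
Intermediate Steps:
J = 3*sqrt(142) (J = sqrt(1278) = 3*sqrt(142) ≈ 35.749)
w(g) = -11*sqrt(1 + g) (w(g) = sqrt(1 + g)*(-11) = -11*sqrt(1 + g))
r = 43 + 3*sqrt(142) (r = (-1008 + 3*sqrt(142)) + 1051 = 43 + 3*sqrt(142) ≈ 78.749)
r - w((-1 + 5)*(-1)) = (43 + 3*sqrt(142)) - (-11)*sqrt(1 + (-1 + 5)*(-1)) = (43 + 3*sqrt(142)) - (-11)*sqrt(1 + 4*(-1)) = (43 + 3*sqrt(142)) - (-11)*sqrt(1 - 4) = (43 + 3*sqrt(142)) - (-11)*sqrt(-3) = (43 + 3*sqrt(142)) - (-11)*I*sqrt(3) = (43 + 3*sqrt(142)) + 11*I*sqrt(3) = 43 + 3*sqrt(142) + 11*I*sqrt(3)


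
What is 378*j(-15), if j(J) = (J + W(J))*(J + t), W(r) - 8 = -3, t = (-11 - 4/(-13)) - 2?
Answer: 1360800/13 ≈ 1.0468e+5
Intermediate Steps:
t = -165/13 (t = (-11 - 4*(-1/13)) - 2 = (-11 + 4/13) - 2 = -139/13 - 2 = -165/13 ≈ -12.692)
W(r) = 5 (W(r) = 8 - 3 = 5)
j(J) = (5 + J)*(-165/13 + J) (j(J) = (J + 5)*(J - 165/13) = (5 + J)*(-165/13 + J))
378*j(-15) = 378*(-825/13 + (-15)² - 100/13*(-15)) = 378*(-825/13 + 225 + 1500/13) = 378*(3600/13) = 1360800/13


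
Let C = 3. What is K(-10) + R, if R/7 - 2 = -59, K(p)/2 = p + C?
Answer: -413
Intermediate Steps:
K(p) = 6 + 2*p (K(p) = 2*(p + 3) = 2*(3 + p) = 6 + 2*p)
R = -399 (R = 14 + 7*(-59) = 14 - 413 = -399)
K(-10) + R = (6 + 2*(-10)) - 399 = (6 - 20) - 399 = -14 - 399 = -413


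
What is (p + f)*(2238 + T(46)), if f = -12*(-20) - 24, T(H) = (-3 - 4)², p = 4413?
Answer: 10586523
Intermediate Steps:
T(H) = 49 (T(H) = (-7)² = 49)
f = 216 (f = 240 - 24 = 216)
(p + f)*(2238 + T(46)) = (4413 + 216)*(2238 + 49) = 4629*2287 = 10586523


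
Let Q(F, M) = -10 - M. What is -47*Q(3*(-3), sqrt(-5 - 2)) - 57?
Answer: 413 + 47*I*sqrt(7) ≈ 413.0 + 124.35*I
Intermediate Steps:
-47*Q(3*(-3), sqrt(-5 - 2)) - 57 = -47*(-10 - sqrt(-5 - 2)) - 57 = -47*(-10 - sqrt(-7)) - 57 = -47*(-10 - I*sqrt(7)) - 57 = (470 + 47*I*sqrt(7)) - 57 = 413 + 47*I*sqrt(7)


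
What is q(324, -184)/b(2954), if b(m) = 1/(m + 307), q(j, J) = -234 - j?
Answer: -1819638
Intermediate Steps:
b(m) = 1/(307 + m)
q(324, -184)/b(2954) = (-234 - 1*324)/(1/(307 + 2954)) = (-234 - 324)/(1/3261) = -558/1/3261 = -558*3261 = -1819638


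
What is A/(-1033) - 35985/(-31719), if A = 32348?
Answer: -329624569/10921909 ≈ -30.180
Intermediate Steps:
A/(-1033) - 35985/(-31719) = 32348/(-1033) - 35985/(-31719) = 32348*(-1/1033) - 35985*(-1/31719) = -32348/1033 + 11995/10573 = -329624569/10921909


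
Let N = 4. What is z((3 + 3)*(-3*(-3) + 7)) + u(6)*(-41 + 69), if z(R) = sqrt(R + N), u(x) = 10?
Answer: 290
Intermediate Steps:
z(R) = sqrt(4 + R) (z(R) = sqrt(R + 4) = sqrt(4 + R))
z((3 + 3)*(-3*(-3) + 7)) + u(6)*(-41 + 69) = sqrt(4 + (3 + 3)*(-3*(-3) + 7)) + 10*(-41 + 69) = sqrt(4 + 6*(9 + 7)) + 10*28 = sqrt(4 + 6*16) + 280 = sqrt(4 + 96) + 280 = sqrt(100) + 280 = 10 + 280 = 290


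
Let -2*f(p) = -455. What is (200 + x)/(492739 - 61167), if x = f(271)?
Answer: 855/863144 ≈ 0.00099056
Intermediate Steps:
f(p) = 455/2 (f(p) = -1/2*(-455) = 455/2)
x = 455/2 ≈ 227.50
(200 + x)/(492739 - 61167) = (200 + 455/2)/(492739 - 61167) = (855/2)/431572 = (855/2)*(1/431572) = 855/863144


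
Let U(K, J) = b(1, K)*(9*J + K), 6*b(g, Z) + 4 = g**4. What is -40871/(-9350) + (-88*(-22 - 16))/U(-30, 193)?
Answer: 7233997/15960450 ≈ 0.45325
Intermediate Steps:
b(g, Z) = -2/3 + g**4/6
U(K, J) = -9*J/2 - K/2 (U(K, J) = (-2/3 + (1/6)*1**4)*(9*J + K) = (-2/3 + (1/6)*1)*(K + 9*J) = (-2/3 + 1/6)*(K + 9*J) = -(K + 9*J)/2 = -9*J/2 - K/2)
-40871/(-9350) + (-88*(-22 - 16))/U(-30, 193) = -40871/(-9350) + (-88*(-22 - 16))/(-9/2*193 - 1/2*(-30)) = -40871*(-1/9350) + (-88*(-38))/(-1737/2 + 15) = 40871/9350 + 3344/(-1707/2) = 40871/9350 + 3344*(-2/1707) = 40871/9350 - 6688/1707 = 7233997/15960450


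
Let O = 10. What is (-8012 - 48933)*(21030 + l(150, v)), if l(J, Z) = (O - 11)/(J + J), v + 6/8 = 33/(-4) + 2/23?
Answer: -71853189611/60 ≈ -1.1976e+9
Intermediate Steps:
v = -205/23 (v = -¾ + (33/(-4) + 2/23) = -¾ + (33*(-¼) + 2*(1/23)) = -¾ + (-33/4 + 2/23) = -¾ - 751/92 = -205/23 ≈ -8.9130)
l(J, Z) = -1/(2*J) (l(J, Z) = (10 - 11)/(J + J) = -1/(2*J))
(-8012 - 48933)*(21030 + l(150, v)) = (-8012 - 48933)*(21030 - ½/150) = -56945*(21030 - ½*1/150) = -56945*(21030 - 1/300) = -56945*6308999/300 = -71853189611/60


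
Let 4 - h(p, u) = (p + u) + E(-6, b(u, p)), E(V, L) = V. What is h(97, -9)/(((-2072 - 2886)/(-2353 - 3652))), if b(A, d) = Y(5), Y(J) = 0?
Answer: -234195/2479 ≈ -94.472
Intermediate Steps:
b(A, d) = 0
h(p, u) = 10 - p - u (h(p, u) = 4 - ((p + u) - 6) = 4 - (-6 + p + u) = 4 + (6 - p - u) = 10 - p - u)
h(97, -9)/(((-2072 - 2886)/(-2353 - 3652))) = (10 - 1*97 - 1*(-9))/(((-2072 - 2886)/(-2353 - 3652))) = (10 - 97 + 9)/((-4958/(-6005))) = -78/((-4958*(-1/6005))) = -78/4958/6005 = -78*6005/4958 = -234195/2479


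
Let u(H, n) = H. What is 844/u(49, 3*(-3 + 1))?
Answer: 844/49 ≈ 17.224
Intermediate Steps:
844/u(49, 3*(-3 + 1)) = 844/49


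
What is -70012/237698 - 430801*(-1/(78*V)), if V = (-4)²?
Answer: 51156580561/148323552 ≈ 344.90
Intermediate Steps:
V = 16
-70012/237698 - 430801*(-1/(78*V)) = -70012/237698 - 430801/((-78*16)) = -70012*1/237698 - 430801/(-1248) = -35006/118849 - 430801*(-1/1248) = -35006/118849 + 430801/1248 = 51156580561/148323552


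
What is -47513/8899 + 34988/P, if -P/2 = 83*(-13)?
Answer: 104412579/9602021 ≈ 10.874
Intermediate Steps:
P = 2158 (P = -166*(-13) = -2*(-1079) = 2158)
-47513/8899 + 34988/P = -47513/8899 + 34988/2158 = -47513*1/8899 + 34988*(1/2158) = -47513/8899 + 17494/1079 = 104412579/9602021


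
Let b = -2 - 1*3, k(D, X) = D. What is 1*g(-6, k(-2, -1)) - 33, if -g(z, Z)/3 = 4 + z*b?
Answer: -135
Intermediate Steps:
b = -5 (b = -2 - 3 = -5)
g(z, Z) = -12 + 15*z (g(z, Z) = -3*(4 + z*(-5)) = -3*(4 - 5*z) = -12 + 15*z)
1*g(-6, k(-2, -1)) - 33 = 1*(-12 + 15*(-6)) - 33 = 1*(-12 - 90) - 33 = 1*(-102) - 33 = -102 - 33 = -135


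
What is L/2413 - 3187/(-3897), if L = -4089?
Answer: -8244602/9403461 ≈ -0.87676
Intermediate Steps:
L/2413 - 3187/(-3897) = -4089/2413 - 3187/(-3897) = -4089*1/2413 - 3187*(-1/3897) = -4089/2413 + 3187/3897 = -8244602/9403461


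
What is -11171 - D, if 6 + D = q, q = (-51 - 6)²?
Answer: -14414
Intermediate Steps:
q = 3249 (q = (-57)² = 3249)
D = 3243 (D = -6 + 3249 = 3243)
-11171 - D = -11171 - 1*3243 = -11171 - 3243 = -14414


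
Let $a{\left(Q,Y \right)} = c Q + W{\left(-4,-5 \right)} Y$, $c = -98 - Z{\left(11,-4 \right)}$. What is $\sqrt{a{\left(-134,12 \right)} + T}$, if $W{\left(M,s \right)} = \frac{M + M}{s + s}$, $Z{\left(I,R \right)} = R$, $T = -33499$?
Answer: $\frac{i \sqrt{522335}}{5} \approx 144.55 i$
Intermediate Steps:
$c = -94$ ($c = -98 - -4 = -98 + 4 = -94$)
$W{\left(M,s \right)} = \frac{M}{s}$ ($W{\left(M,s \right)} = \frac{2 M}{2 s} = 2 M \frac{1}{2 s} = \frac{M}{s}$)
$a{\left(Q,Y \right)} = - 94 Q + \frac{4 Y}{5}$ ($a{\left(Q,Y \right)} = - 94 Q + - \frac{4}{-5} Y = - 94 Q + \left(-4\right) \left(- \frac{1}{5}\right) Y = - 94 Q + \frac{4 Y}{5}$)
$\sqrt{a{\left(-134,12 \right)} + T} = \sqrt{\left(\left(-94\right) \left(-134\right) + \frac{4}{5} \cdot 12\right) - 33499} = \sqrt{\left(12596 + \frac{48}{5}\right) - 33499} = \sqrt{\frac{63028}{5} - 33499} = \sqrt{- \frac{104467}{5}} = \frac{i \sqrt{522335}}{5}$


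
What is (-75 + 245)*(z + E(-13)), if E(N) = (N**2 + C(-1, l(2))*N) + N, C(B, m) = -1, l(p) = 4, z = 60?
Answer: 38930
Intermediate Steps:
E(N) = N**2 (E(N) = (N**2 - N) + N = N**2)
(-75 + 245)*(z + E(-13)) = (-75 + 245)*(60 + (-13)**2) = 170*(60 + 169) = 170*229 = 38930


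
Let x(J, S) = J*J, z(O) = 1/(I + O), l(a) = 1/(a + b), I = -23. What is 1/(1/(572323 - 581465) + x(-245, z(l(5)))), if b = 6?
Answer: 9142/548748549 ≈ 1.6660e-5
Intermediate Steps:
l(a) = 1/(6 + a) (l(a) = 1/(a + 6) = 1/(6 + a))
z(O) = 1/(-23 + O)
x(J, S) = J²
1/(1/(572323 - 581465) + x(-245, z(l(5)))) = 1/(1/(572323 - 581465) + (-245)²) = 1/(1/(-9142) + 60025) = 1/(-1/9142 + 60025) = 1/(548748549/9142) = 9142/548748549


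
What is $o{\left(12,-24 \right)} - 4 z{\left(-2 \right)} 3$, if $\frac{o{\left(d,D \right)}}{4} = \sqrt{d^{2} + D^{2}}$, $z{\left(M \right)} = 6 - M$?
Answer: $- 4608 \sqrt{5} \approx -10304.0$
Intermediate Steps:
$o{\left(d,D \right)} = 4 \sqrt{D^{2} + d^{2}}$ ($o{\left(d,D \right)} = 4 \sqrt{d^{2} + D^{2}} = 4 \sqrt{D^{2} + d^{2}}$)
$o{\left(12,-24 \right)} - 4 z{\left(-2 \right)} 3 = 4 \sqrt{\left(-24\right)^{2} + 12^{2}} - 4 \left(6 - -2\right) 3 = 4 \sqrt{576 + 144} - 4 \left(6 + 2\right) 3 = 4 \sqrt{720} \left(-4\right) 8 \cdot 3 = 4 \cdot 12 \sqrt{5} \left(\left(-32\right) 3\right) = 48 \sqrt{5} \left(-96\right) = - 4608 \sqrt{5}$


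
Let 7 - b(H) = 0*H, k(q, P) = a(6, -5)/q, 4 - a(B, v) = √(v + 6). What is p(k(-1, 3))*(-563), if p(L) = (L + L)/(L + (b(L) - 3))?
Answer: 3378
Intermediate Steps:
a(B, v) = 4 - √(6 + v) (a(B, v) = 4 - √(v + 6) = 4 - √(6 + v))
k(q, P) = 3/q (k(q, P) = (4 - √(6 - 5))/q = (4 - √1)/q = (4 - 1*1)/q = (4 - 1)/q = 3/q)
b(H) = 7 (b(H) = 7 - 0*H = 7 - 1*0 = 7 + 0 = 7)
p(L) = 2*L/(4 + L) (p(L) = (L + L)/(L + (7 - 3)) = (2*L)/(L + 4) = (2*L)/(4 + L) = 2*L/(4 + L))
p(k(-1, 3))*(-563) = (2*(3/(-1))/(4 + 3/(-1)))*(-563) = (2*(3*(-1))/(4 + 3*(-1)))*(-563) = (2*(-3)/(4 - 3))*(-563) = (2*(-3)/1)*(-563) = (2*(-3)*1)*(-563) = -6*(-563) = 3378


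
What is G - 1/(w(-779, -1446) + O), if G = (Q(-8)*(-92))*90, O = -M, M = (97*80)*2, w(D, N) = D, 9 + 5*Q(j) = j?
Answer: 458849449/16299 ≈ 28152.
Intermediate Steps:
Q(j) = -9/5 + j/5
M = 15520 (M = 7760*2 = 15520)
O = -15520 (O = -1*15520 = -15520)
G = 28152 (G = ((-9/5 + (⅕)*(-8))*(-92))*90 = ((-9/5 - 8/5)*(-92))*90 = -17/5*(-92)*90 = (1564/5)*90 = 28152)
G - 1/(w(-779, -1446) + O) = 28152 - 1/(-779 - 15520) = 28152 - 1/(-16299) = 28152 - 1*(-1/16299) = 28152 + 1/16299 = 458849449/16299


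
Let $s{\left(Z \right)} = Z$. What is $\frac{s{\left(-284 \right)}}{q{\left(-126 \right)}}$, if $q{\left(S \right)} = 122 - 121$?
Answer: $-284$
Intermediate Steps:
$q{\left(S \right)} = 1$
$\frac{s{\left(-284 \right)}}{q{\left(-126 \right)}} = - \frac{284}{1} = \left(-284\right) 1 = -284$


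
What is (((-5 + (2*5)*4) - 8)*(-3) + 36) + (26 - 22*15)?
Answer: -349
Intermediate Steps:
(((-5 + (2*5)*4) - 8)*(-3) + 36) + (26 - 22*15) = (((-5 + 10*4) - 8)*(-3) + 36) + (26 - 330) = (((-5 + 40) - 8)*(-3) + 36) - 304 = ((35 - 8)*(-3) + 36) - 304 = (27*(-3) + 36) - 304 = (-81 + 36) - 304 = -45 - 304 = -349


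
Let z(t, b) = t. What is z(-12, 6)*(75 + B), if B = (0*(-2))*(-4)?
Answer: -900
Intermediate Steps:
B = 0 (B = 0*(-4) = 0)
z(-12, 6)*(75 + B) = -12*(75 + 0) = -12*75 = -900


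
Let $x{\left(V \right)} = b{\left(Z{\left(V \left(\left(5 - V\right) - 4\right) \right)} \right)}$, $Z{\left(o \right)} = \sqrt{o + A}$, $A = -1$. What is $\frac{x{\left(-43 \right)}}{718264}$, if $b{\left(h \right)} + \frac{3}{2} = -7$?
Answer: $- \frac{17}{1436528} \approx -1.1834 \cdot 10^{-5}$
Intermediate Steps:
$Z{\left(o \right)} = \sqrt{-1 + o}$ ($Z{\left(o \right)} = \sqrt{o - 1} = \sqrt{-1 + o}$)
$b{\left(h \right)} = - \frac{17}{2}$ ($b{\left(h \right)} = - \frac{3}{2} - 7 = - \frac{17}{2}$)
$x{\left(V \right)} = - \frac{17}{2}$
$\frac{x{\left(-43 \right)}}{718264} = - \frac{17}{2 \cdot 718264} = \left(- \frac{17}{2}\right) \frac{1}{718264} = - \frac{17}{1436528}$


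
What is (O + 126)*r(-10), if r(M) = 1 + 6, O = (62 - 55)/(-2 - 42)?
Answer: 38759/44 ≈ 880.89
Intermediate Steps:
O = -7/44 (O = 7/(-44) = 7*(-1/44) = -7/44 ≈ -0.15909)
r(M) = 7
(O + 126)*r(-10) = (-7/44 + 126)*7 = (5537/44)*7 = 38759/44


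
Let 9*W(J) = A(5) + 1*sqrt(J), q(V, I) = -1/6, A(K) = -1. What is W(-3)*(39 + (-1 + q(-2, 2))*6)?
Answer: -32/9 + 32*I*sqrt(3)/9 ≈ -3.5556 + 6.1584*I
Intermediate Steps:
q(V, I) = -1/6 (q(V, I) = -1*1/6 = -1/6)
W(J) = -1/9 + sqrt(J)/9 (W(J) = (-1 + 1*sqrt(J))/9 = (-1 + sqrt(J))/9 = -1/9 + sqrt(J)/9)
W(-3)*(39 + (-1 + q(-2, 2))*6) = (-1/9 + sqrt(-3)/9)*(39 + (-1 - 1/6)*6) = (-1/9 + (I*sqrt(3))/9)*(39 - 7/6*6) = (-1/9 + I*sqrt(3)/9)*(39 - 7) = (-1/9 + I*sqrt(3)/9)*32 = -32/9 + 32*I*sqrt(3)/9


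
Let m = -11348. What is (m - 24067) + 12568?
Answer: -22847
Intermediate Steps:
(m - 24067) + 12568 = (-11348 - 24067) + 12568 = -35415 + 12568 = -22847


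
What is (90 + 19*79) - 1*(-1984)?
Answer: 3575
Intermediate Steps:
(90 + 19*79) - 1*(-1984) = (90 + 1501) + 1984 = 1591 + 1984 = 3575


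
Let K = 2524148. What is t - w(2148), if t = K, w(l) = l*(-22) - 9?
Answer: 2571413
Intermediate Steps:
w(l) = -9 - 22*l (w(l) = -22*l - 9 = -9 - 22*l)
t = 2524148
t - w(2148) = 2524148 - (-9 - 22*2148) = 2524148 - (-9 - 47256) = 2524148 - 1*(-47265) = 2524148 + 47265 = 2571413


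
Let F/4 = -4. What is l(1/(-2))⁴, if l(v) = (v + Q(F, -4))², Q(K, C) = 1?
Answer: 1/256 ≈ 0.0039063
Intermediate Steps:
F = -16 (F = 4*(-4) = -16)
l(v) = (1 + v)² (l(v) = (v + 1)² = (1 + v)²)
l(1/(-2))⁴ = ((1 + 1/(-2))²)⁴ = ((1 - ½)²)⁴ = ((½)²)⁴ = (¼)⁴ = 1/256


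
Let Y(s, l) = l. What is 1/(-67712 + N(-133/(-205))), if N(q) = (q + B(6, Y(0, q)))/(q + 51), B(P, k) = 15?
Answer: -2647/179232862 ≈ -1.4768e-5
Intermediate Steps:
N(q) = (15 + q)/(51 + q) (N(q) = (q + 15)/(q + 51) = (15 + q)/(51 + q))
1/(-67712 + N(-133/(-205))) = 1/(-67712 + (15 - 133/(-205))/(51 - 133/(-205))) = 1/(-67712 + (15 - 133*(-1/205))/(51 - 133*(-1/205))) = 1/(-67712 + (15 + 133/205)/(51 + 133/205)) = 1/(-67712 + (3208/205)/(10588/205)) = 1/(-67712 + (205/10588)*(3208/205)) = 1/(-67712 + 802/2647) = 1/(-179232862/2647) = -2647/179232862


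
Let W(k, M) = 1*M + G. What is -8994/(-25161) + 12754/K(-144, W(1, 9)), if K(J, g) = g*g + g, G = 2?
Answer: 53681767/553542 ≈ 96.979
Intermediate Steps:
W(k, M) = 2 + M (W(k, M) = 1*M + 2 = M + 2 = 2 + M)
K(J, g) = g + g² (K(J, g) = g² + g = g + g²)
-8994/(-25161) + 12754/K(-144, W(1, 9)) = -8994/(-25161) + 12754/(((2 + 9)*(1 + (2 + 9)))) = -8994*(-1/25161) + 12754/((11*(1 + 11))) = 2998/8387 + 12754/((11*12)) = 2998/8387 + 12754/132 = 2998/8387 + 12754*(1/132) = 2998/8387 + 6377/66 = 53681767/553542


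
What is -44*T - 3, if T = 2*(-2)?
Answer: 173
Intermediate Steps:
T = -4
-44*T - 3 = -44*(-4) - 3 = 176 - 3 = 173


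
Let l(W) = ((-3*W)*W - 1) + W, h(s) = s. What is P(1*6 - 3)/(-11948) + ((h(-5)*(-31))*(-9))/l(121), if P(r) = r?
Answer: 59269/1875836 ≈ 0.031596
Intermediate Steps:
l(W) = -1 + W - 3*W² (l(W) = (-3*W² - 1) + W = (-1 - 3*W²) + W = -1 + W - 3*W²)
P(1*6 - 3)/(-11948) + ((h(-5)*(-31))*(-9))/l(121) = (1*6 - 3)/(-11948) + (-5*(-31)*(-9))/(-1 + 121 - 3*121²) = (6 - 3)*(-1/11948) + (155*(-9))/(-1 + 121 - 3*14641) = 3*(-1/11948) - 1395/(-1 + 121 - 43923) = -3/11948 - 1395/(-43803) = -3/11948 - 1395*(-1/43803) = -3/11948 + 5/157 = 59269/1875836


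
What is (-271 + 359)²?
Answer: 7744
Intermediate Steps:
(-271 + 359)² = 88² = 7744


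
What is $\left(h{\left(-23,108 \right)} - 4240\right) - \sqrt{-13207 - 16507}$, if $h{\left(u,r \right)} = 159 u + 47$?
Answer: $-7850 - i \sqrt{29714} \approx -7850.0 - 172.38 i$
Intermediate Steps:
$h{\left(u,r \right)} = 47 + 159 u$
$\left(h{\left(-23,108 \right)} - 4240\right) - \sqrt{-13207 - 16507} = \left(\left(47 + 159 \left(-23\right)\right) - 4240\right) - \sqrt{-13207 - 16507} = \left(\left(47 - 3657\right) - 4240\right) - \sqrt{-29714} = \left(-3610 - 4240\right) - i \sqrt{29714} = -7850 - i \sqrt{29714}$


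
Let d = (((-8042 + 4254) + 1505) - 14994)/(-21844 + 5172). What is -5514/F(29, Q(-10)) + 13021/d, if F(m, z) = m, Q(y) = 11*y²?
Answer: 6200231870/501033 ≈ 12375.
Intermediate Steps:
d = 17277/16672 (d = ((-3788 + 1505) - 14994)/(-16672) = (-2283 - 14994)*(-1/16672) = -17277*(-1/16672) = 17277/16672 ≈ 1.0363)
-5514/F(29, Q(-10)) + 13021/d = -5514/29 + 13021/(17277/16672) = -5514*1/29 + 13021*(16672/17277) = -5514/29 + 217086112/17277 = 6200231870/501033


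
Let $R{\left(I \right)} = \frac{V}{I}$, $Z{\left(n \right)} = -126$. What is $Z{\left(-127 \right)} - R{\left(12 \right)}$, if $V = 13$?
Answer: $- \frac{1525}{12} \approx -127.08$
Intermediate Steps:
$R{\left(I \right)} = \frac{13}{I}$
$Z{\left(-127 \right)} - R{\left(12 \right)} = -126 - \frac{13}{12} = - \frac{1525}{12}$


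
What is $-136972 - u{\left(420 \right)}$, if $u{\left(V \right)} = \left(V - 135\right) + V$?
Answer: $-137677$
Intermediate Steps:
$u{\left(V \right)} = -135 + 2 V$ ($u{\left(V \right)} = \left(-135 + V\right) + V = -135 + 2 V$)
$-136972 - u{\left(420 \right)} = -136972 - \left(-135 + 2 \cdot 420\right) = -136972 - \left(-135 + 840\right) = -136972 - 705 = -137677$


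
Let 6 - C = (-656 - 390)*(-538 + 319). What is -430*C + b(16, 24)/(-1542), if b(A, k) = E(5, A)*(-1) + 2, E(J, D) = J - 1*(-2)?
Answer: 151885828085/1542 ≈ 9.8499e+7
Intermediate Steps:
E(J, D) = 2 + J (E(J, D) = J + 2 = 2 + J)
b(A, k) = -5 (b(A, k) = (2 + 5)*(-1) + 2 = 7*(-1) + 2 = -7 + 2 = -5)
C = -229068 (C = 6 - (-656 - 390)*(-538 + 319) = 6 - (-1046)*(-219) = 6 - 1*229074 = 6 - 229074 = -229068)
-430*C + b(16, 24)/(-1542) = -430*(-229068) - 5/(-1542) = 98499240 - 5*(-1/1542) = 98499240 + 5/1542 = 151885828085/1542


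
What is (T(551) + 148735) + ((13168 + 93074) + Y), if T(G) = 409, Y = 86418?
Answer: 341804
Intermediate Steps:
(T(551) + 148735) + ((13168 + 93074) + Y) = (409 + 148735) + ((13168 + 93074) + 86418) = 149144 + (106242 + 86418) = 149144 + 192660 = 341804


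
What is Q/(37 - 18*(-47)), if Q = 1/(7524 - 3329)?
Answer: 1/3704185 ≈ 2.6996e-7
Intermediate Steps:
Q = 1/4195 ≈ 0.00023838
Q/(37 - 18*(-47)) = 1/(4195*(37 - 18*(-47))) = 1/(4195*(37 + 846)) = (1/4195)/883 = (1/4195)*(1/883) = 1/3704185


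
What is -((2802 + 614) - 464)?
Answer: -2952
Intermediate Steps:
-((2802 + 614) - 464) = -(3416 - 464) = -1*2952 = -2952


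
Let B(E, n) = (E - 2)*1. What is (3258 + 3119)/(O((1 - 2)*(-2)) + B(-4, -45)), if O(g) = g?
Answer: -6377/4 ≈ -1594.3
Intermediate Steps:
B(E, n) = -2 + E (B(E, n) = (-2 + E)*1 = -2 + E)
(3258 + 3119)/(O((1 - 2)*(-2)) + B(-4, -45)) = (3258 + 3119)/((1 - 2)*(-2) + (-2 - 4)) = 6377/(-1*(-2) - 6) = 6377/(2 - 6) = 6377/(-4) = 6377*(-¼) = -6377/4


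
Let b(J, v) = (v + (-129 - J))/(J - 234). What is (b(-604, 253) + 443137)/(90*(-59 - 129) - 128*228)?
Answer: -185674039/19317576 ≈ -9.6117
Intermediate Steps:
b(J, v) = (-129 + v - J)/(-234 + J)
(b(-604, 253) + 443137)/(90*(-59 - 129) - 128*228) = ((-129 + 253 - 1*(-604))/(-234 - 604) + 443137)/(90*(-59 - 129) - 128*228) = ((-129 + 253 + 604)/(-838) + 443137)/(90*(-188) - 29184) = (-1/838*728 + 443137)/(-16920 - 29184) = (-364/419 + 443137)/(-46104) = (185674039/419)*(-1/46104) = -185674039/19317576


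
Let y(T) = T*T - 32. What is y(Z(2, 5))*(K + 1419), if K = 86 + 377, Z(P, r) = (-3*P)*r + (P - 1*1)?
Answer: 1522538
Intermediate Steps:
Z(P, r) = -1 + P - 3*P*r (Z(P, r) = -3*P*r + (P - 1) = -3*P*r + (-1 + P) = -1 + P - 3*P*r)
K = 463
y(T) = -32 + T**2 (y(T) = T**2 - 32 = -32 + T**2)
y(Z(2, 5))*(K + 1419) = (-32 + (-1 + 2 - 3*2*5)**2)*(463 + 1419) = (-32 + (-1 + 2 - 30)**2)*1882 = (-32 + (-29)**2)*1882 = (-32 + 841)*1882 = 809*1882 = 1522538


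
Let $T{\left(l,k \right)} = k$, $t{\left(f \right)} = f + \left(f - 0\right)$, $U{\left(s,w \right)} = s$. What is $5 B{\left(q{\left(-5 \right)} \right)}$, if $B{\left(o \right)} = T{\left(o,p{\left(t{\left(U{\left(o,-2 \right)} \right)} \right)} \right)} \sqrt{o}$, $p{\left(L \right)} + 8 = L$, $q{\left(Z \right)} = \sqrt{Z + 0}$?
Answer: $10 \sqrt[4]{-5} \left(-4 + i \sqrt{5}\right) \approx -65.938 - 18.651 i$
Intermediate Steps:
$q{\left(Z \right)} = \sqrt{Z}$
$t{\left(f \right)} = 2 f$ ($t{\left(f \right)} = f + \left(f + 0\right) = f + f = 2 f$)
$p{\left(L \right)} = -8 + L$
$B{\left(o \right)} = \sqrt{o} \left(-8 + 2 o\right)$ ($B{\left(o \right)} = \left(-8 + 2 o\right) \sqrt{o} = \sqrt{o} \left(-8 + 2 o\right)$)
$5 B{\left(q{\left(-5 \right)} \right)} = 5 \cdot 2 \sqrt{\sqrt{-5}} \left(-4 + \sqrt{-5}\right) = 5 \cdot 2 \sqrt{i \sqrt{5}} \left(-4 + i \sqrt{5}\right) = 5 \cdot 2 \sqrt[4]{5} \sqrt{i} \left(-4 + i \sqrt{5}\right) = 10 \sqrt[4]{5} \sqrt{i} \left(-4 + i \sqrt{5}\right)$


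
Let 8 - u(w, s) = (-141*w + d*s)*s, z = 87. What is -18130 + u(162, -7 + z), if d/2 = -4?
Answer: 1860438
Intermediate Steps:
d = -8 (d = 2*(-4) = -8)
u(w, s) = 8 - s*(-141*w - 8*s) (u(w, s) = 8 - (-141*w - 8*s)*s = 8 - s*(-141*w - 8*s))
-18130 + u(162, -7 + z) = -18130 + (8 + 8*(-7 + 87)² + 141*(-7 + 87)*162) = -18130 + (8 + 8*80² + 141*80*162) = -18130 + (8 + 8*6400 + 1827360) = -18130 + (8 + 51200 + 1827360) = -18130 + 1878568 = 1860438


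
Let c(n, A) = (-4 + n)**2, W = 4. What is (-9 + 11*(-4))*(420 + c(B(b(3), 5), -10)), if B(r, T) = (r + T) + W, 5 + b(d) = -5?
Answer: -23585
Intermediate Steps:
b(d) = -10 (b(d) = -5 - 5 = -10)
B(r, T) = 4 + T + r (B(r, T) = (r + T) + 4 = (T + r) + 4 = 4 + T + r)
(-9 + 11*(-4))*(420 + c(B(b(3), 5), -10)) = (-9 + 11*(-4))*(420 + (-4 + (4 + 5 - 10))**2) = (-9 - 44)*(420 + (-4 - 1)**2) = -53*(420 + (-5)**2) = -53*(420 + 25) = -53*445 = -23585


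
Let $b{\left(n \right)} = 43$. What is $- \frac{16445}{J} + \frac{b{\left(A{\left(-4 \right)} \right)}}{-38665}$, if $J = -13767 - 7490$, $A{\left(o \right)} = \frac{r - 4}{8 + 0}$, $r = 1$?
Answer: $\frac{634931874}{821901905} \approx 0.77252$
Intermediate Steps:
$A{\left(o \right)} = - \frac{3}{8}$ ($A{\left(o \right)} = \frac{1 - 4}{8 + 0} = - \frac{3}{8}$)
$J = -21257$ ($J = -13767 - 7490 = -21257$)
$- \frac{16445}{J} + \frac{b{\left(A{\left(-4 \right)} \right)}}{-38665} = - \frac{16445}{-21257} + \frac{43}{-38665} = \left(-16445\right) \left(- \frac{1}{21257}\right) + 43 \left(- \frac{1}{38665}\right) = \frac{16445}{21257} - \frac{43}{38665} = \frac{634931874}{821901905}$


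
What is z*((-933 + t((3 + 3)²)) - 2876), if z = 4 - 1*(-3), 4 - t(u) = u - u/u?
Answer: -26880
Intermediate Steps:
t(u) = 5 - u (t(u) = 4 - (u - u/u) = 4 - (u - 1*1) = 4 - (u - 1) = 4 - (-1 + u) = 4 + (1 - u) = 5 - u)
z = 7 (z = 4 + 3 = 7)
z*((-933 + t((3 + 3)²)) - 2876) = 7*((-933 + (5 - (3 + 3)²)) - 2876) = 7*((-933 + (5 - 1*6²)) - 2876) = 7*((-933 + (5 - 1*36)) - 2876) = 7*((-933 + (5 - 36)) - 2876) = 7*((-933 - 31) - 2876) = 7*(-964 - 2876) = 7*(-3840) = -26880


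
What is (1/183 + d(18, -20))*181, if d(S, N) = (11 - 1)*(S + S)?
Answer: 11924461/183 ≈ 65161.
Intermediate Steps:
d(S, N) = 20*S (d(S, N) = 10*(2*S) = 20*S)
(1/183 + d(18, -20))*181 = (1/183 + 20*18)*181 = (1/183 + 360)*181 = (65881/183)*181 = 11924461/183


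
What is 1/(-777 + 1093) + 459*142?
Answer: 20596249/316 ≈ 65178.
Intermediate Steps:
1/(-777 + 1093) + 459*142 = 1/316 + 65178 = 20596249/316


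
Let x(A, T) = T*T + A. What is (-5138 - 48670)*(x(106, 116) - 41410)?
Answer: 1498445184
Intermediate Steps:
x(A, T) = A + T**2 (x(A, T) = T**2 + A = A + T**2)
(-5138 - 48670)*(x(106, 116) - 41410) = (-5138 - 48670)*((106 + 116**2) - 41410) = -53808*((106 + 13456) - 41410) = -53808*(13562 - 41410) = -53808*(-27848) = 1498445184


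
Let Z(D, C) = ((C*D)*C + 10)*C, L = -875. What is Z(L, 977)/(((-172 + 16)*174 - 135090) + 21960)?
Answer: 816002969105/140274 ≈ 5.8172e+6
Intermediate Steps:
Z(D, C) = C*(10 + D*C²) (Z(D, C) = (D*C² + 10)*C = (10 + D*C²)*C = C*(10 + D*C²))
Z(L, 977)/(((-172 + 16)*174 - 135090) + 21960) = (977*(10 - 875*977²))/(((-172 + 16)*174 - 135090) + 21960) = (977*(10 - 875*954529))/((-156*174 - 135090) + 21960) = (977*(10 - 835212875))/((-27144 - 135090) + 21960) = (977*(-835212865))/(-162234 + 21960) = -816002969105/(-140274) = -816002969105*(-1/140274) = 816002969105/140274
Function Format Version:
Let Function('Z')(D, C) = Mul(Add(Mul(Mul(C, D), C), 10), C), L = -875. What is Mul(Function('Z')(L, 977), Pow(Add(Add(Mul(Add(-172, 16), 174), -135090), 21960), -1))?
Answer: Rational(816002969105, 140274) ≈ 5.8172e+6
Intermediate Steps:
Function('Z')(D, C) = Mul(C, Add(10, Mul(D, Pow(C, 2)))) (Function('Z')(D, C) = Mul(Add(Mul(D, Pow(C, 2)), 10), C) = Mul(Add(10, Mul(D, Pow(C, 2))), C) = Mul(C, Add(10, Mul(D, Pow(C, 2)))))
Mul(Function('Z')(L, 977), Pow(Add(Add(Mul(Add(-172, 16), 174), -135090), 21960), -1)) = Mul(Mul(977, Add(10, Mul(-875, Pow(977, 2)))), Pow(Add(Add(Mul(Add(-172, 16), 174), -135090), 21960), -1)) = Mul(Mul(977, Add(10, Mul(-875, 954529))), Pow(Add(Add(Mul(-156, 174), -135090), 21960), -1)) = Mul(Mul(977, Add(10, -835212875)), Pow(Add(Add(-27144, -135090), 21960), -1)) = Mul(Mul(977, -835212865), Pow(Add(-162234, 21960), -1)) = Mul(-816002969105, Pow(-140274, -1)) = Mul(-816002969105, Rational(-1, 140274)) = Rational(816002969105, 140274)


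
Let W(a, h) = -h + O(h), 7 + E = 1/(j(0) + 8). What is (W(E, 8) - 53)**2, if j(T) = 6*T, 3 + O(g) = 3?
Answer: 3721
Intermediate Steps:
O(g) = 0 (O(g) = -3 + 3 = 0)
E = -55/8 (E = -7 + 1/(6*0 + 8) = -7 + 1/(0 + 8) = -7 + 1/8 = -55/8 ≈ -6.8750)
W(a, h) = -h (W(a, h) = -h + 0 = -h)
(W(E, 8) - 53)**2 = (-1*8 - 53)**2 = (-8 - 53)**2 = (-61)**2 = 3721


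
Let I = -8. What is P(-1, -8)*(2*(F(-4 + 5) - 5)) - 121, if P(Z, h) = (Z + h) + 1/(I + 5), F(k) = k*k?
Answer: -139/3 ≈ -46.333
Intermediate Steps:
F(k) = k²
P(Z, h) = -⅓ + Z + h (P(Z, h) = (Z + h) + 1/(-8 + 5) = (Z + h) + 1/(-3) = (Z + h) - ⅓ = -⅓ + Z + h)
P(-1, -8)*(2*(F(-4 + 5) - 5)) - 121 = (-⅓ - 1 - 8)*(2*((-4 + 5)² - 5)) - 121 = -56*(1² - 5)/3 - 121 = -56*(1 - 5)/3 - 121 = -56*(-4)/3 - 121 = -28/3*(-8) - 121 = 224/3 - 121 = -139/3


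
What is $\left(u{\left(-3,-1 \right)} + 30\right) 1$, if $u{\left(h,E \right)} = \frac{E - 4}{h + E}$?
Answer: $\frac{125}{4} \approx 31.25$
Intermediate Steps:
$u{\left(h,E \right)} = \frac{-4 + E}{E + h}$
$\left(u{\left(-3,-1 \right)} + 30\right) 1 = \left(\frac{-4 - 1}{-1 - 3} + 30\right) 1 = \left(\frac{1}{-4} \left(-5\right) + 30\right) 1 = \left(\left(- \frac{1}{4}\right) \left(-5\right) + 30\right) 1 = \left(\frac{5}{4} + 30\right) 1 = \frac{125}{4} \cdot 1 = \frac{125}{4}$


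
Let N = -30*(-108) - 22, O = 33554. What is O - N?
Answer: 30336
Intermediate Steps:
N = 3218 (N = 3240 - 22 = 3218)
O - N = 33554 - 1*3218 = 33554 - 3218 = 30336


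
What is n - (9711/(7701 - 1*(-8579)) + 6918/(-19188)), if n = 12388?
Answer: 322474804891/26031720 ≈ 12388.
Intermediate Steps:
n - (9711/(7701 - 1*(-8579)) + 6918/(-19188)) = 12388 - (9711/(7701 - 1*(-8579)) + 6918/(-19188)) = 12388 - (9711/(7701 + 8579) + 6918*(-1/19188)) = 12388 - (9711/16280 - 1153/3198) = 12388 - 1*6142469/26031720 = 12388 - 6142469/26031720 = 322474804891/26031720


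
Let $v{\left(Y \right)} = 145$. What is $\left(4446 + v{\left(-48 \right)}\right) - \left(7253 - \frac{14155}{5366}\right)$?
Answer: $- \frac{14270137}{5366} \approx -2659.4$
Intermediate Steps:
$\left(4446 + v{\left(-48 \right)}\right) - \left(7253 - \frac{14155}{5366}\right) = \left(4446 + 145\right) - \left(7253 - \frac{14155}{5366}\right) = 4591 + \left(14155 \cdot \frac{1}{5366} - 7253\right) = 4591 + \left(\frac{14155}{5366} - 7253\right) = 4591 - \frac{38905443}{5366} = - \frac{14270137}{5366}$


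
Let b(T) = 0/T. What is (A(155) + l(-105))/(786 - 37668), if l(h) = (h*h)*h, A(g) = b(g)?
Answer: 42875/1366 ≈ 31.387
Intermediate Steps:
b(T) = 0
A(g) = 0
l(h) = h**3 (l(h) = h**2*h = h**3)
(A(155) + l(-105))/(786 - 37668) = (0 + (-105)**3)/(786 - 37668) = (0 - 1157625)/(-36882) = -1157625*(-1/36882) = 42875/1366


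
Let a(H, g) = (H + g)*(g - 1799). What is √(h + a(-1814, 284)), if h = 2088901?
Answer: √4406851 ≈ 2099.3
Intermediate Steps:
a(H, g) = (-1799 + g)*(H + g) (a(H, g) = (H + g)*(-1799 + g) = (-1799 + g)*(H + g))
√(h + a(-1814, 284)) = √(2088901 + (284² - 1799*(-1814) - 1799*284 - 1814*284)) = √(2088901 + (80656 + 3263386 - 510916 - 515176)) = √(2088901 + 2317950) = √4406851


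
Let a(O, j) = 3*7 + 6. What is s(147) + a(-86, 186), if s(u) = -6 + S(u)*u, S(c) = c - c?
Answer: 21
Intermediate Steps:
S(c) = 0
s(u) = -6 (s(u) = -6 + 0*u = -6 + 0 = -6)
a(O, j) = 27 (a(O, j) = 21 + 6 = 27)
s(147) + a(-86, 186) = -6 + 27 = 21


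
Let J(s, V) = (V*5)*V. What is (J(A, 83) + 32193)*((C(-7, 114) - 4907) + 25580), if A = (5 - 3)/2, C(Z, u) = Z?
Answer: 1377140908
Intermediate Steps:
A = 1 (A = 2*(½) = 1)
J(s, V) = 5*V² (J(s, V) = (5*V)*V = 5*V²)
(J(A, 83) + 32193)*((C(-7, 114) - 4907) + 25580) = (5*83² + 32193)*((-7 - 4907) + 25580) = (5*6889 + 32193)*(-4914 + 25580) = (34445 + 32193)*20666 = 66638*20666 = 1377140908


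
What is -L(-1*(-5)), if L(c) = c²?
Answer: -25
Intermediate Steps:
-L(-1*(-5)) = -(-1*(-5))² = -1*5² = -1*25 = -25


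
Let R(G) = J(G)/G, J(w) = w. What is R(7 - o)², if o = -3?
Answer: 1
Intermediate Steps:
R(G) = 1 (R(G) = G/G = 1)
R(7 - o)² = 1² = 1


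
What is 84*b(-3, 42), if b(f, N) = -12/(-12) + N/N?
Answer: 168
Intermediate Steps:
b(f, N) = 2 (b(f, N) = -12*(-1/12) + 1 = 1 + 1 = 2)
84*b(-3, 42) = 84*2 = 168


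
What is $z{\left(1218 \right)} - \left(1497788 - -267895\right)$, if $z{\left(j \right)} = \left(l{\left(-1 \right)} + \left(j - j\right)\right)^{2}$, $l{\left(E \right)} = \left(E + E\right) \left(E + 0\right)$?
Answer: $-1765679$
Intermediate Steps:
$l{\left(E \right)} = 2 E^{2}$ ($l{\left(E \right)} = 2 E E = 2 E^{2}$)
$z{\left(j \right)} = 4$ ($z{\left(j \right)} = \left(2 \left(-1\right)^{2} + \left(j - j\right)\right)^{2} = \left(2 \cdot 1 + 0\right)^{2} = \left(2 + 0\right)^{2} = 2^{2} = 4$)
$z{\left(1218 \right)} - \left(1497788 - -267895\right) = 4 - \left(1497788 - -267895\right) = 4 - \left(1497788 + 267895\right) = 4 - 1765683 = -1765679$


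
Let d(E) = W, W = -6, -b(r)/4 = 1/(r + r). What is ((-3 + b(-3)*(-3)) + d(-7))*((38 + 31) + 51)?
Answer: -1320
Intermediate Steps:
b(r) = -2/r (b(r) = -4/(r + r) = -4*1/(2*r) = -2/r)
d(E) = -6
((-3 + b(-3)*(-3)) + d(-7))*((38 + 31) + 51) = ((-3 - 2/(-3)*(-3)) - 6)*((38 + 31) + 51) = ((-3 - 2*(-⅓)*(-3)) - 6)*(69 + 51) = ((-3 + (⅔)*(-3)) - 6)*120 = ((-3 - 2) - 6)*120 = (-5 - 6)*120 = -11*120 = -1320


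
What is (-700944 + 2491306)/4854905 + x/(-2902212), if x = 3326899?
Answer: -10955768508851/14089963549860 ≈ -0.77756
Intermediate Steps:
(-700944 + 2491306)/4854905 + x/(-2902212) = (-700944 + 2491306)/4854905 + 3326899/(-2902212) = 1790362*(1/4854905) + 3326899*(-1/2902212) = 1790362/4854905 - 3326899/2902212 = -10955768508851/14089963549860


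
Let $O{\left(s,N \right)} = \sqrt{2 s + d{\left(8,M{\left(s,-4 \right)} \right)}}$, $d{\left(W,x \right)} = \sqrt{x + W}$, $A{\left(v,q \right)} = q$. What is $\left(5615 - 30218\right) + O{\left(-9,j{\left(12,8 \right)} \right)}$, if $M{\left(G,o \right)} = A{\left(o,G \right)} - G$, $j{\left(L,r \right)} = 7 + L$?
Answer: $-24603 + i \sqrt{18 - 2 \sqrt{2}} \approx -24603.0 + 3.8951 i$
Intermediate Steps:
$M{\left(G,o \right)} = 0$ ($M{\left(G,o \right)} = G - G = 0$)
$d{\left(W,x \right)} = \sqrt{W + x}$
$O{\left(s,N \right)} = \sqrt{2 s + 2 \sqrt{2}}$ ($O{\left(s,N \right)} = \sqrt{2 s + \sqrt{8 + 0}} = \sqrt{2 s + \sqrt{8}} = \sqrt{2 s + 2 \sqrt{2}}$)
$\left(5615 - 30218\right) + O{\left(-9,j{\left(12,8 \right)} \right)} = \left(5615 - 30218\right) + \sqrt{2 \left(-9\right) + 2 \sqrt{2}} = -24603 + \sqrt{-18 + 2 \sqrt{2}}$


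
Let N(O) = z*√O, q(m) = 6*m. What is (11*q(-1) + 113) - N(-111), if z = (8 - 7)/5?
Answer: 47 - I*√111/5 ≈ 47.0 - 2.1071*I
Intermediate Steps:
z = ⅕ (z = 1*(⅕) = ⅕ ≈ 0.20000)
N(O) = √O/5
(11*q(-1) + 113) - N(-111) = (11*(6*(-1)) + 113) - √(-111)/5 = (11*(-6) + 113) - I*√111/5 = (-66 + 113) - I*√111/5 = 47 - I*√111/5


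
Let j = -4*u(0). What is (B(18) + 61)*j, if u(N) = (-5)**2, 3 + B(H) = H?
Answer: -7600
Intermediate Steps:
B(H) = -3 + H
u(N) = 25
j = -100 (j = -4*25 = -100)
(B(18) + 61)*j = ((-3 + 18) + 61)*(-100) = (15 + 61)*(-100) = 76*(-100) = -7600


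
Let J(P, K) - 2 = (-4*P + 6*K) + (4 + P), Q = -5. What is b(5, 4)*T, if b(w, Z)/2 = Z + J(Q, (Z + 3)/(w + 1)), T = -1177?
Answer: -75328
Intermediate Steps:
J(P, K) = 6 - 3*P + 6*K (J(P, K) = 2 + ((-4*P + 6*K) + (4 + P)) = 2 + (4 - 3*P + 6*K) = 6 - 3*P + 6*K)
b(w, Z) = 42 + 2*Z + 12*(3 + Z)/(1 + w) (b(w, Z) = 2*(Z + (6 - 3*(-5) + 6*((Z + 3)/(w + 1)))) = 2*(Z + (6 + 15 + 6*((3 + Z)/(1 + w)))) = 2*(Z + (6 + 15 + 6*(3 + Z)/(1 + w))) = 2*(Z + (21 + 6*(3 + Z)/(1 + w))) = 2*(21 + Z + 6*(3 + Z)/(1 + w)) = 42 + 2*Z + 12*(3 + Z)/(1 + w))
b(5, 4)*T = (2*(18 + 6*4 + (1 + 5)*(21 + 4))/(1 + 5))*(-1177) = (2*(18 + 24 + 6*25)/6)*(-1177) = (2*(⅙)*(18 + 24 + 150))*(-1177) = (2*(⅙)*192)*(-1177) = 64*(-1177) = -75328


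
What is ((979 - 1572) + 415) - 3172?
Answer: -3350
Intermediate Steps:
((979 - 1572) + 415) - 3172 = (-593 + 415) - 3172 = -178 - 3172 = -3350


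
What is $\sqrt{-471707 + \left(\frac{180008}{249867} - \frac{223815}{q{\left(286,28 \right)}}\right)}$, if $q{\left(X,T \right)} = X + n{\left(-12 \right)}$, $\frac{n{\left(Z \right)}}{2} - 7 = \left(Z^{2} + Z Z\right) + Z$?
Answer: $\frac{i \sqrt{66018466760943392407}}{11827038} \approx 687.0 i$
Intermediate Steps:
$n{\left(Z \right)} = 14 + 2 Z + 4 Z^{2}$ ($n{\left(Z \right)} = 14 + 2 \left(\left(Z^{2} + Z Z\right) + Z\right) = 14 + 2 \left(\left(Z^{2} + Z^{2}\right) + Z\right) = 14 + 2 \left(2 Z^{2} + Z\right) = 14 + 2 \left(Z + 2 Z^{2}\right) = 14 + \left(2 Z + 4 Z^{2}\right) = 14 + 2 Z + 4 Z^{2}$)
$q{\left(X,T \right)} = 566 + X$ ($q{\left(X,T \right)} = X + \left(14 + 2 \left(-12\right) + 4 \left(-12\right)^{2}\right) = X + \left(14 - 24 + 4 \cdot 144\right) = X + \left(14 - 24 + 576\right) = X + 566 = 566 + X$)
$\sqrt{-471707 + \left(\frac{180008}{249867} - \frac{223815}{q{\left(286,28 \right)}}\right)} = \sqrt{-471707 + \left(\frac{180008}{249867} - \frac{223815}{566 + 286}\right)} = \sqrt{-471707 + \left(180008 \cdot \frac{1}{249867} - \frac{223815}{852}\right)} = \sqrt{-471707 + \left(\frac{180008}{249867} - \frac{74605}{284}\right)} = \sqrt{-471707 - \frac{18590205263}{70962228}} = \sqrt{- \frac{33491969888459}{70962228}} = \frac{i \sqrt{66018466760943392407}}{11827038}$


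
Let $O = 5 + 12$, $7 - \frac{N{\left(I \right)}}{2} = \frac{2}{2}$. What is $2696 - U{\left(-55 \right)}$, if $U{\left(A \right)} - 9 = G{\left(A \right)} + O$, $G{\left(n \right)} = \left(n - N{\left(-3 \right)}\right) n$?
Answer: $-1015$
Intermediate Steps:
$N{\left(I \right)} = 12$ ($N{\left(I \right)} = 14 - 2 \cdot \frac{2}{2} = 14 - 2 \cdot 2 \cdot \frac{1}{2} = 14 - 2 = 12$)
$O = 17$
$G{\left(n \right)} = n \left(-12 + n\right)$ ($G{\left(n \right)} = \left(n - 12\right) n = \left(-12 + n\right) n = n \left(-12 + n\right)$)
$U{\left(A \right)} = 26 + A \left(-12 + A\right)$ ($U{\left(A \right)} = 9 + \left(A \left(-12 + A\right) + 17\right) = 9 + \left(17 + A \left(-12 + A\right)\right) = 26 + A \left(-12 + A\right)$)
$2696 - U{\left(-55 \right)} = 2696 - \left(26 - 55 \left(-12 - 55\right)\right) = 2696 - \left(26 - -3685\right) = 2696 - \left(26 + 3685\right) = 2696 - 3711 = -1015$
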